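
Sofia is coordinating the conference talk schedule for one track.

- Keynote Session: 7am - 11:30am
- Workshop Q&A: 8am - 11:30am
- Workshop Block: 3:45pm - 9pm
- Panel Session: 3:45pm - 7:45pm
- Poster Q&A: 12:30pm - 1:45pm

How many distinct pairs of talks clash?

2

Check each pair: they overlap iff neither finishes before the other starts.
Sorted by start: Keynote Session, Workshop Q&A, Poster Q&A, Panel Session, Workshop Block.
Workshop Q&A starts before Keynote Session ends → Keynote Session and Workshop Q&A overlap.
Poster Q&A starts after Keynote Session ends; Keynote Session is clear from here.
Poster Q&A starts after Workshop Q&A ends; Workshop Q&A is clear from here.
Panel Session starts after Poster Q&A ends; Poster Q&A is clear from here.
Workshop Block starts before Panel Session ends → Panel Session and Workshop Block overlap.
Overlapping pairs: Keynote Session & Workshop Q&A, Panel Session & Workshop Block — 2 in total.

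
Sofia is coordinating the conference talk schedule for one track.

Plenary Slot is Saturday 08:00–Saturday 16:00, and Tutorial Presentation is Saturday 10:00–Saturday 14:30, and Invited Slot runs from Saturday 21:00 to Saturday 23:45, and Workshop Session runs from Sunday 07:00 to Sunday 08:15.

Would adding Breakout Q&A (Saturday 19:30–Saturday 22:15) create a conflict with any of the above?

Yes — it overlaps Invited Slot

Plenary Slot: ends Saturday 16:00 at or before Breakout Q&A starts Saturday 19:30 → clear.
Tutorial Presentation: ends Saturday 14:30 at or before Breakout Q&A starts Saturday 19:30 → clear.
Invited Slot: starts Saturday 21:00 before Breakout Q&A ends Saturday 22:15, and ends Saturday 23:45 after Breakout Q&A starts Saturday 19:30 → overlap.
Workshop Session: starts Sunday 07:00 at or after Breakout Q&A ends Saturday 22:15 → clear.
Breakout Q&A overlaps Invited Slot.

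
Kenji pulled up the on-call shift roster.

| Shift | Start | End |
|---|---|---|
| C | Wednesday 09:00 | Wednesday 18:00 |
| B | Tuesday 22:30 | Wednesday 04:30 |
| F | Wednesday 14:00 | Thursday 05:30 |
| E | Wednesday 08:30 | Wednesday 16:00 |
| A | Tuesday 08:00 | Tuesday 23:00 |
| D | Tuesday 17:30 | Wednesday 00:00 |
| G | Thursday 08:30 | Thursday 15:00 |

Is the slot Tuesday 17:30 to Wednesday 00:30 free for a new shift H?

A: starts Tuesday 08:00 before H ends Wednesday 00:30, and ends Tuesday 23:00 after H starts Tuesday 17:30 → overlap.
D: starts Tuesday 17:30 before H ends Wednesday 00:30, and ends Wednesday 00:00 after H starts Tuesday 17:30 → overlap.
B: starts Tuesday 22:30 before H ends Wednesday 00:30, and ends Wednesday 04:30 after H starts Tuesday 17:30 → overlap.
E: starts Wednesday 08:30 at or after H ends Wednesday 00:30 → clear.
C: starts Wednesday 09:00 at or after H ends Wednesday 00:30 → clear.
F: starts Wednesday 14:00 at or after H ends Wednesday 00:30 → clear.
G: starts Thursday 08:30 at or after H ends Wednesday 00:30 → clear.
H overlaps A, B, D.

No — it overlaps A, B, D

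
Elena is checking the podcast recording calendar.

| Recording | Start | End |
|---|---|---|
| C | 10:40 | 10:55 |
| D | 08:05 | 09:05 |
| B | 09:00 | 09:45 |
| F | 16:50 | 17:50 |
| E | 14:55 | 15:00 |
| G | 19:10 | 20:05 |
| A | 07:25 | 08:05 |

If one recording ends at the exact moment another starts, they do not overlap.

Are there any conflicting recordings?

Yes

Sorted by start: A, D, B, C, E, F, G.
D starts exactly when A ends (back-to-back, no overlap), so A has no further overlaps.
B starts before D ends → D and B overlap.
That's a conflict, so the schedule is not conflict-free.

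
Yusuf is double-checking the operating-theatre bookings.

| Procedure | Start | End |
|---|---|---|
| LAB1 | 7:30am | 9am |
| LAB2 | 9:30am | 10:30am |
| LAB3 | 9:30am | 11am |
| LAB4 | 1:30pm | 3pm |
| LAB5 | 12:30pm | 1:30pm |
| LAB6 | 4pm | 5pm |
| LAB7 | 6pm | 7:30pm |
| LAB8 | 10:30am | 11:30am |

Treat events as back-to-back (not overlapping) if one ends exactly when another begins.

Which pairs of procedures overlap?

Two intervals overlap when each starts before the other ends.
Sorted by start: LAB1, LAB2, LAB3, LAB8, LAB5, LAB4, LAB6, LAB7.
LAB2 starts after LAB1 ends — done with LAB1.
LAB3 starts before LAB2 ends → LAB2 and LAB3 overlap.
LAB8 starts exactly when LAB2 ends (back-to-back, no overlap) — done with LAB2.
LAB8 starts before LAB3 ends → LAB3 and LAB8 overlap.
LAB5 starts after LAB3 ends — done with LAB3.
LAB5 starts after LAB8 ends — done with LAB8.
LAB4 starts exactly when LAB5 ends (back-to-back, no overlap) — done with LAB5.
LAB6 starts after LAB4 ends — done with LAB4.
LAB7 starts after LAB6 ends.

LAB2 & LAB3, LAB3 & LAB8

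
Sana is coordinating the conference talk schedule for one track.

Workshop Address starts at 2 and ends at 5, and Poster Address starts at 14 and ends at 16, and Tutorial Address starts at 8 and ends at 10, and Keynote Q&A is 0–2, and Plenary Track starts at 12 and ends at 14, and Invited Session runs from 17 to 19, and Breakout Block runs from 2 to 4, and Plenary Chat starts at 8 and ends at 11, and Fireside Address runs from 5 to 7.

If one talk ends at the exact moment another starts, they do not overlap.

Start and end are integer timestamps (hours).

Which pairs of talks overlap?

Two intervals overlap when each starts before the other ends.
Sorted by start: Keynote Q&A, Workshop Address, Breakout Block, Fireside Address, Plenary Chat, Tutorial Address, Plenary Track, Poster Address, Invited Session.
Workshop Address starts exactly when Keynote Q&A ends (back-to-back, no overlap) — done with Keynote Q&A.
Breakout Block starts before Workshop Address ends → Workshop Address and Breakout Block overlap.
Fireside Address starts exactly when Workshop Address ends (back-to-back, no overlap) — done with Workshop Address.
Fireside Address starts after Breakout Block ends — done with Breakout Block.
Plenary Chat starts after Fireside Address ends — done with Fireside Address.
Tutorial Address starts before Plenary Chat ends → Plenary Chat and Tutorial Address overlap.
Plenary Track starts after Plenary Chat ends — done with Plenary Chat.
Plenary Track starts after Tutorial Address ends — done with Tutorial Address.
Poster Address starts exactly when Plenary Track ends (back-to-back, no overlap) — done with Plenary Track.
Invited Session starts after Poster Address ends.

Breakout Block & Workshop Address, Plenary Chat & Tutorial Address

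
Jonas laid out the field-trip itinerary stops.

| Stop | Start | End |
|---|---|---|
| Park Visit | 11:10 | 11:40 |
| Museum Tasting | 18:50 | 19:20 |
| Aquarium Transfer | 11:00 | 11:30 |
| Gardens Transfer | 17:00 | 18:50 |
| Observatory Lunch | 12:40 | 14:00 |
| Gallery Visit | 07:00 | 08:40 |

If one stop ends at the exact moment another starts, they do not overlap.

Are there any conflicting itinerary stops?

Check each pair: they overlap iff neither finishes before the other starts.
Sorted by start: Gallery Visit, Aquarium Transfer, Park Visit, Observatory Lunch, Gardens Transfer, Museum Tasting.
Aquarium Transfer starts after Gallery Visit ends — done with Gallery Visit.
Park Visit starts before Aquarium Transfer ends → Aquarium Transfer and Park Visit overlap.
That's a conflict, so the schedule is not conflict-free.

Yes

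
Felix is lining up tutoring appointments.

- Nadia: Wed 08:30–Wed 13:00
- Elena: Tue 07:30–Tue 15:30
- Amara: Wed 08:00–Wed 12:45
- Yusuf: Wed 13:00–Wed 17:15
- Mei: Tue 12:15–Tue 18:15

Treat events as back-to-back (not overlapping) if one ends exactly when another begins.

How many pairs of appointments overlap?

Sorted by start: Elena, Mei, Amara, Nadia, Yusuf.
Mei starts before Elena ends → Elena and Mei overlap.
Amara starts after Elena ends — done with Elena.
Amara starts after Mei ends — done with Mei.
Nadia starts before Amara ends → Amara and Nadia overlap.
Yusuf starts after Amara ends.
Yusuf starts exactly when Nadia ends (back-to-back, no overlap).
Overlapping pairs: Amara & Nadia, Elena & Mei — 2 in total.

2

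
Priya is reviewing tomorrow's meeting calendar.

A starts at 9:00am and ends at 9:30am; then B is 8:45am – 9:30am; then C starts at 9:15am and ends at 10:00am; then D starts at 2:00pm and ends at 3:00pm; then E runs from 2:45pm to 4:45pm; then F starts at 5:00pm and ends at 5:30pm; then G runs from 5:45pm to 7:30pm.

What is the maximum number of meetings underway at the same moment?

Walk through starts and ends in time order (an end at T is processed before a start at T):
8:45am start B → 1
9:00am start A → 2
9:15am start C → 3
9:30am end A → 2
9:30am end B → 1
10:00am end C → 0
2:00pm start D → 1
2:45pm start E → 2
3:00pm end D → 1
4:45pm end E → 0
5:00pm start F → 1
5:30pm end F → 0
5:45pm start G → 1
7:30pm end G → 0
Peak is 3, at 9:15am (A, B, C).

3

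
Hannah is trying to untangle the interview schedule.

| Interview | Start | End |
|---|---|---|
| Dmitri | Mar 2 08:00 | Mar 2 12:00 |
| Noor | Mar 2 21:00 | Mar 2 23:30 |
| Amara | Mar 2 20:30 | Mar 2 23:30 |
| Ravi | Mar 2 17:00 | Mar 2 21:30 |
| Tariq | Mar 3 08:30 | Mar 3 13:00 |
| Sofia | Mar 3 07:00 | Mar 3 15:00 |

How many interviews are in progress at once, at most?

Sort all start/end points and keep a running count:
Mar 2 08:00 start Dmitri → 1
Mar 2 12:00 end Dmitri → 0
Mar 2 17:00 start Ravi → 1
Mar 2 20:30 start Amara → 2
Mar 2 21:00 start Noor → 3
Mar 2 21:30 end Ravi → 2
Mar 2 23:30 end Amara → 1
Mar 2 23:30 end Noor → 0
Mar 3 07:00 start Sofia → 1
Mar 3 08:30 start Tariq → 2
Mar 3 13:00 end Tariq → 1
Mar 3 15:00 end Sofia → 0
Peak is 3, at Mar 2 21:00 (Amara, Noor, Ravi).

3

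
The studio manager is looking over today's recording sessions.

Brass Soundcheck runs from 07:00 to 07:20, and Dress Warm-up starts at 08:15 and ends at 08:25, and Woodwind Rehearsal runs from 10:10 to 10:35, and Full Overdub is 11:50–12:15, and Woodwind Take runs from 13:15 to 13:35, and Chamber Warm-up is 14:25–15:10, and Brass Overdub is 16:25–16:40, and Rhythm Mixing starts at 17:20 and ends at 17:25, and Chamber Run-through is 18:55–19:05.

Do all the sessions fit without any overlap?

Yes

Sorted by start: Brass Soundcheck, Dress Warm-up, Woodwind Rehearsal, Full Overdub, Woodwind Take, Chamber Warm-up, Brass Overdub, Rhythm Mixing, Chamber Run-through.
Dress Warm-up starts after Brass Soundcheck ends, so nothing later overlaps Brass Soundcheck either.
Woodwind Rehearsal starts after Dress Warm-up ends, so nothing later overlaps Dress Warm-up either.
Full Overdub starts after Woodwind Rehearsal ends, so nothing later overlaps Woodwind Rehearsal either.
Woodwind Take starts after Full Overdub ends, so nothing later overlaps Full Overdub either.
Chamber Warm-up starts after Woodwind Take ends, so nothing later overlaps Woodwind Take either.
Brass Overdub starts after Chamber Warm-up ends, so nothing later overlaps Chamber Warm-up either.
Rhythm Mixing starts after Brass Overdub ends, so nothing later overlaps Brass Overdub either.
Chamber Run-through starts after Rhythm Mixing ends.
Every pair is clear; the schedule has no overlaps.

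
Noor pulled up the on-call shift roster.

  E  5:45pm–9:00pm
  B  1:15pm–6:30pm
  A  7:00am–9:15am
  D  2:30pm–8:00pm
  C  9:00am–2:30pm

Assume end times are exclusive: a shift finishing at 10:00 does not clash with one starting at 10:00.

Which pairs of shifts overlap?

Sorted by start: A, C, B, D, E.
C starts before A ends → A and C overlap.
B starts after A ends, so nothing later overlaps A either.
B starts before C ends → C and B overlap.
D starts exactly when C ends (back-to-back, no overlap), so nothing later overlaps C either.
D starts before B ends → B and D overlap.
E starts before B ends → B and E overlap.
E starts before D ends → D and E overlap.

A & C, B & C, B & D, B & E, D & E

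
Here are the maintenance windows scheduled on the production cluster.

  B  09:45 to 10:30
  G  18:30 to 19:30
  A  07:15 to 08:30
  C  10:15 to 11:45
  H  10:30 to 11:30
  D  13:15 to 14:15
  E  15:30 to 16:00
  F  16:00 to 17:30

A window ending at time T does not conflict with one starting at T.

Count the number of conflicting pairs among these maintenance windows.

2

Check each pair: they overlap iff neither finishes before the other starts.
Sorted by start: A, B, C, H, D, E, F, G.
B starts after A ends; A is clear from here.
C starts before B ends → B and C overlap.
H starts exactly when B ends (back-to-back, no overlap); B is clear from here.
H starts before C ends → C and H overlap.
D starts after C ends; C is clear from here.
D starts after H ends; H is clear from here.
E starts after D ends; D is clear from here.
F starts exactly when E ends (back-to-back, no overlap); E is clear from here.
G starts after F ends.
Overlapping pairs: B & C, C & H — 2 in total.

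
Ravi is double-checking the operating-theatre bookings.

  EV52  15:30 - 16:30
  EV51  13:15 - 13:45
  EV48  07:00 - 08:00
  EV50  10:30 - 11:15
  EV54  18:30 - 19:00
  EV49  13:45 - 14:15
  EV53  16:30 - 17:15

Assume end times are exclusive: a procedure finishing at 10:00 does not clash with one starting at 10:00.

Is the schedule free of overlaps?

Sorted by start: EV48, EV50, EV51, EV49, EV52, EV53, EV54.
EV50 starts after EV48 ends — done with EV48.
EV51 starts after EV50 ends — done with EV50.
EV49 starts exactly when EV51 ends (back-to-back, no overlap) — done with EV51.
EV52 starts after EV49 ends — done with EV49.
EV53 starts exactly when EV52 ends (back-to-back, no overlap) — done with EV52.
EV54 starts after EV53 ends.
Every pair is clear; the schedule has no overlaps.

Yes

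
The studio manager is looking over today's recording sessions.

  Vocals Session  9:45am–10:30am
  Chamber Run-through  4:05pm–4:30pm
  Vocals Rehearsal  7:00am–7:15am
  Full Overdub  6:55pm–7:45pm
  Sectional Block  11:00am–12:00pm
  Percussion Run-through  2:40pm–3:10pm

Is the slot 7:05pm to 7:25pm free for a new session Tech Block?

No — it overlaps Full Overdub

Vocals Rehearsal: ends 7:15am at or before Tech Block starts 7:05pm → clear.
Vocals Session: ends 10:30am at or before Tech Block starts 7:05pm → clear.
Sectional Block: ends 12:00pm at or before Tech Block starts 7:05pm → clear.
Percussion Run-through: ends 3:10pm at or before Tech Block starts 7:05pm → clear.
Chamber Run-through: ends 4:30pm at or before Tech Block starts 7:05pm → clear.
Full Overdub: starts 6:55pm before Tech Block ends 7:25pm, and ends 7:45pm after Tech Block starts 7:05pm → overlap.
Tech Block overlaps Full Overdub.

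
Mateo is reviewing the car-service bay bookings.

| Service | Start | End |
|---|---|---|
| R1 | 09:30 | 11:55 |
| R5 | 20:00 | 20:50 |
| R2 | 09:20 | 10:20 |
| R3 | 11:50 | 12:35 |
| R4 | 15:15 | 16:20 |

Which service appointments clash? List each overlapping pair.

Sorted by start: R2, R1, R3, R4, R5.
R1 starts before R2 ends → R2 and R1 overlap.
R3 starts after R2 ends, so nothing later overlaps R2 either.
R3 starts before R1 ends → R1 and R3 overlap.
R4 starts after R1 ends, so nothing later overlaps R1 either.
R4 starts after R3 ends, so nothing later overlaps R3 either.
R5 starts after R4 ends.

R1 & R2, R1 & R3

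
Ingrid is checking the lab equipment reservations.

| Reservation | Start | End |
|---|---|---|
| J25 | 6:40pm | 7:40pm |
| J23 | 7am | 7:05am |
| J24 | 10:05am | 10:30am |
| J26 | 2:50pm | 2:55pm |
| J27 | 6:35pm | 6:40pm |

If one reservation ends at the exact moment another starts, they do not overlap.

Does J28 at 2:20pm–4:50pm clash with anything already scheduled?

J23: ends 7:05am at or before J28 starts 2:20pm → clear.
J24: ends 10:30am at or before J28 starts 2:20pm → clear.
J26: starts 2:50pm before J28 ends 4:50pm, and ends 2:55pm after J28 starts 2:20pm → overlap.
J27: starts 6:35pm at or after J28 ends 4:50pm → clear.
J25: starts 6:40pm at or after J28 ends 4:50pm → clear.
J28 overlaps J26.

Yes — it overlaps J26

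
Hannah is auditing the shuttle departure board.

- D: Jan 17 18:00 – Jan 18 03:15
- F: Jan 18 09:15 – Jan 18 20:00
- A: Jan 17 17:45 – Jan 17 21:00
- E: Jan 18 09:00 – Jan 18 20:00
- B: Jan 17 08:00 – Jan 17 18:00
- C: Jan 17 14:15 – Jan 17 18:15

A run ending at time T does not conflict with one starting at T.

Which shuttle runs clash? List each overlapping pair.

Sorted by start: B, C, A, D, E, F.
C starts before B ends → B and C overlap.
A starts before B ends → B and A overlap.
D starts exactly when B ends (back-to-back, no overlap); B is clear from here.
A starts before C ends → C and A overlap.
D starts before C ends → C and D overlap.
E starts after C ends; C is clear from here.
D starts before A ends → A and D overlap.
E starts after A ends; A is clear from here.
E starts after D ends; D is clear from here.
F starts before E ends → E and F overlap.

A & B, A & C, A & D, B & C, C & D, E & F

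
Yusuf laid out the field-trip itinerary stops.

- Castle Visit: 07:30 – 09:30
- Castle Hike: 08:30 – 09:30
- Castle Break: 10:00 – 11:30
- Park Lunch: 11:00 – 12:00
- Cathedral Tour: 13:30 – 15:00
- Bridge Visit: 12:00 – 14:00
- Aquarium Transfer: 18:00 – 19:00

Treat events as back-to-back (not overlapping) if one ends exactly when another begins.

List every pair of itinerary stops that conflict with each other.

Sorted by start: Castle Visit, Castle Hike, Castle Break, Park Lunch, Bridge Visit, Cathedral Tour, Aquarium Transfer.
Castle Hike starts before Castle Visit ends → Castle Visit and Castle Hike overlap.
Castle Break starts after Castle Visit ends, so nothing later overlaps Castle Visit either.
Castle Break starts after Castle Hike ends, so nothing later overlaps Castle Hike either.
Park Lunch starts before Castle Break ends → Castle Break and Park Lunch overlap.
Bridge Visit starts after Castle Break ends, so nothing later overlaps Castle Break either.
Bridge Visit starts exactly when Park Lunch ends (back-to-back, no overlap), so nothing later overlaps Park Lunch either.
Cathedral Tour starts before Bridge Visit ends → Bridge Visit and Cathedral Tour overlap.
Aquarium Transfer starts after Bridge Visit ends.
Aquarium Transfer starts after Cathedral Tour ends.

Bridge Visit & Cathedral Tour, Castle Break & Park Lunch, Castle Hike & Castle Visit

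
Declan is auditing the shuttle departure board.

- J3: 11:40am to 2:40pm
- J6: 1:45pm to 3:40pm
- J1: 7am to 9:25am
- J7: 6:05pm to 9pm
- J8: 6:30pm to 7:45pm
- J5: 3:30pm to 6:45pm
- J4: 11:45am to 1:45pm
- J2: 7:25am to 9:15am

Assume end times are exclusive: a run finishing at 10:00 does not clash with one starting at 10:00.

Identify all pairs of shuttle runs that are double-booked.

Sorted by start: J1, J2, J3, J4, J6, J5, J7, J8.
J2 starts before J1 ends → J1 and J2 overlap.
J3 starts after J1 ends, so nothing later overlaps J1 either.
J3 starts after J2 ends, so nothing later overlaps J2 either.
J4 starts before J3 ends → J3 and J4 overlap.
J6 starts before J3 ends → J3 and J6 overlap.
J5 starts after J3 ends, so nothing later overlaps J3 either.
J6 starts exactly when J4 ends (back-to-back, no overlap), so nothing later overlaps J4 either.
J5 starts before J6 ends → J6 and J5 overlap.
J7 starts after J6 ends, so nothing later overlaps J6 either.
J7 starts before J5 ends → J5 and J7 overlap.
J8 starts before J5 ends → J5 and J8 overlap.
J8 starts before J7 ends → J7 and J8 overlap.

J1 & J2, J3 & J4, J3 & J6, J5 & J6, J5 & J7, J5 & J8, J7 & J8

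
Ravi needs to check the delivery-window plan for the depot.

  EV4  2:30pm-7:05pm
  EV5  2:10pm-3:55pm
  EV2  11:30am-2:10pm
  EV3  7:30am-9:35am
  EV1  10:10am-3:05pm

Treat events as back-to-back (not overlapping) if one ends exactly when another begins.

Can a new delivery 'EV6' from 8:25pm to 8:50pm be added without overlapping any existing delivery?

Yes — the slot is free

EV3: ends 9:35am at or before EV6 starts 8:25pm → clear.
EV1: ends 3:05pm at or before EV6 starts 8:25pm → clear.
EV2: ends 2:10pm at or before EV6 starts 8:25pm → clear.
EV5: ends 3:55pm at or before EV6 starts 8:25pm → clear.
EV4: ends 7:05pm at or before EV6 starts 8:25pm → clear.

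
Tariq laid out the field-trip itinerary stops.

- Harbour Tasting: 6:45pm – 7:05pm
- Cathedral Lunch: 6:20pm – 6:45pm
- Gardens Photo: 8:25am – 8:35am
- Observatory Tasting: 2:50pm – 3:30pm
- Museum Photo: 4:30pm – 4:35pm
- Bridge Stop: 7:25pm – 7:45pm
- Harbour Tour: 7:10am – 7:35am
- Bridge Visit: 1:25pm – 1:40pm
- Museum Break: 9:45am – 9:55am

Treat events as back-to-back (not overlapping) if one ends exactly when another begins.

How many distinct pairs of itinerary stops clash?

Sorted by start: Harbour Tour, Gardens Photo, Museum Break, Bridge Visit, Observatory Tasting, Museum Photo, Cathedral Lunch, Harbour Tasting, Bridge Stop.
Gardens Photo starts after Harbour Tour ends, so nothing later overlaps Harbour Tour either.
Museum Break starts after Gardens Photo ends, so nothing later overlaps Gardens Photo either.
Bridge Visit starts after Museum Break ends, so nothing later overlaps Museum Break either.
Observatory Tasting starts after Bridge Visit ends, so nothing later overlaps Bridge Visit either.
Museum Photo starts after Observatory Tasting ends, so nothing later overlaps Observatory Tasting either.
Cathedral Lunch starts after Museum Photo ends, so nothing later overlaps Museum Photo either.
Harbour Tasting starts exactly when Cathedral Lunch ends (back-to-back, no overlap), so nothing later overlaps Cathedral Lunch either.
Bridge Stop starts after Harbour Tasting ends.
No pair overlaps.

0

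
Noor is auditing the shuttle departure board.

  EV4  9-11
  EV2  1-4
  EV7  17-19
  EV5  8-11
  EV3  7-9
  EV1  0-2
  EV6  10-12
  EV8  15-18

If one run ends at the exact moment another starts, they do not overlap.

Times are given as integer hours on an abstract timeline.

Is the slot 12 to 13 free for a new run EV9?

Yes — the slot is free

EV1: ends 2 at or before EV9 starts 12 → clear.
EV2: ends 4 at or before EV9 starts 12 → clear.
EV3: ends 9 at or before EV9 starts 12 → clear.
EV5: ends 11 at or before EV9 starts 12 → clear.
EV4: ends 11 at or before EV9 starts 12 → clear.
EV6: ends 12 at or before EV9 starts 12 → clear.
EV8: starts 15 at or after EV9 ends 13 → clear.
EV7: starts 17 at or after EV9 ends 13 → clear.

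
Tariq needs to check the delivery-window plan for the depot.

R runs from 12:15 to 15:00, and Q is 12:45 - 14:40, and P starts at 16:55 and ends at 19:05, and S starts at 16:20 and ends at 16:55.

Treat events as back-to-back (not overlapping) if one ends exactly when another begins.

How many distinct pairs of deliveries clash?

Sorted by start: R, Q, S, P.
Q starts before R ends → R and Q overlap.
S starts after R ends; R is clear from here.
S starts after Q ends; Q is clear from here.
P starts exactly when S ends (back-to-back, no overlap).
Overlapping pairs: Q & R — 1 in total.

1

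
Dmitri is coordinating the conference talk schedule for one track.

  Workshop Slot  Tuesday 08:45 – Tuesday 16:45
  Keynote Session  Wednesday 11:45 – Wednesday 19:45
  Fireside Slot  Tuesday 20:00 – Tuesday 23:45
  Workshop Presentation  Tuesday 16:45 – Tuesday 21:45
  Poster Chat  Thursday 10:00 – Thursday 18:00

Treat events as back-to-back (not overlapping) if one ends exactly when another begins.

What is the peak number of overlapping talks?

Sweep the timeline, counting +1 at each start and −1 at each end (ends before starts at a tie):
Tuesday 08:45 start Workshop Slot → 1
Tuesday 16:45 end Workshop Slot → 0
Tuesday 16:45 start Workshop Presentation → 1
Tuesday 20:00 start Fireside Slot → 2
Tuesday 21:45 end Workshop Presentation → 1
Tuesday 23:45 end Fireside Slot → 0
Wednesday 11:45 start Keynote Session → 1
Wednesday 19:45 end Keynote Session → 0
Thursday 10:00 start Poster Chat → 1
Thursday 18:00 end Poster Chat → 0
Peak is 2, at Tuesday 20:00 (Fireside Slot, Workshop Presentation).

2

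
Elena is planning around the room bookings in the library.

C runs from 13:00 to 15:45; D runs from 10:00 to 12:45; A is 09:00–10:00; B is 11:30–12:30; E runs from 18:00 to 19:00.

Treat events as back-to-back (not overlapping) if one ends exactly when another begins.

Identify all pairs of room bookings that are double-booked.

B & D

Sorted by start: A, D, B, C, E.
D starts exactly when A ends (back-to-back, no overlap); A is clear from here.
B starts before D ends → D and B overlap.
C starts after D ends; D is clear from here.
C starts after B ends; B is clear from here.
E starts after C ends.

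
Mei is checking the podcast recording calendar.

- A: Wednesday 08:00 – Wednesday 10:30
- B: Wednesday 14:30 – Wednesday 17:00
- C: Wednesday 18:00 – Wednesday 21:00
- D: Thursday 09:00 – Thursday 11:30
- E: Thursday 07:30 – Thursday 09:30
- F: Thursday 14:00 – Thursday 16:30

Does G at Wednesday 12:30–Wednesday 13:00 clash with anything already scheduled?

No — it doesn't clash with anything

A: ends Wednesday 10:30 at or before G starts Wednesday 12:30 → clear.
B: starts Wednesday 14:30 at or after G ends Wednesday 13:00 → clear.
C: starts Wednesday 18:00 at or after G ends Wednesday 13:00 → clear.
E: starts Thursday 07:30 at or after G ends Wednesday 13:00 → clear.
D: starts Thursday 09:00 at or after G ends Wednesday 13:00 → clear.
F: starts Thursday 14:00 at or after G ends Wednesday 13:00 → clear.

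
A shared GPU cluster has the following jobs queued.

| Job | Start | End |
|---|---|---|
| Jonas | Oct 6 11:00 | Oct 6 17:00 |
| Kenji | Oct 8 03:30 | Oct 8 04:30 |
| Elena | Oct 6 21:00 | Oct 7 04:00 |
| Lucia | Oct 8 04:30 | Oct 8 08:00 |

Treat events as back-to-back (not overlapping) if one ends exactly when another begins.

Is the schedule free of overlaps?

Yes

Check each pair: they overlap iff neither finishes before the other starts.
Sorted by start: Jonas, Elena, Kenji, Lucia.
Elena starts after Jonas ends — done with Jonas.
Kenji starts after Elena ends — done with Elena.
Lucia starts exactly when Kenji ends (back-to-back, no overlap).
Every pair is clear; the schedule has no overlaps.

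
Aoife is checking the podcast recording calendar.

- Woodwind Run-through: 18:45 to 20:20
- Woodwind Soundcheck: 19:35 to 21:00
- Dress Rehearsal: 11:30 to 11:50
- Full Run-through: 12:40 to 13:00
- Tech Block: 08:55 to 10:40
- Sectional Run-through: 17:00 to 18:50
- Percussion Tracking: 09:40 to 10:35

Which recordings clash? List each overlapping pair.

Percussion Tracking & Tech Block, Sectional Run-through & Woodwind Run-through, Woodwind Run-through & Woodwind Soundcheck

Sorted by start: Tech Block, Percussion Tracking, Dress Rehearsal, Full Run-through, Sectional Run-through, Woodwind Run-through, Woodwind Soundcheck.
Percussion Tracking starts before Tech Block ends → Tech Block and Percussion Tracking overlap.
Dress Rehearsal starts after Tech Block ends; Tech Block is clear from here.
Dress Rehearsal starts after Percussion Tracking ends; Percussion Tracking is clear from here.
Full Run-through starts after Dress Rehearsal ends; Dress Rehearsal is clear from here.
Sectional Run-through starts after Full Run-through ends; Full Run-through is clear from here.
Woodwind Run-through starts before Sectional Run-through ends → Sectional Run-through and Woodwind Run-through overlap.
Woodwind Soundcheck starts after Sectional Run-through ends.
Woodwind Soundcheck starts before Woodwind Run-through ends → Woodwind Run-through and Woodwind Soundcheck overlap.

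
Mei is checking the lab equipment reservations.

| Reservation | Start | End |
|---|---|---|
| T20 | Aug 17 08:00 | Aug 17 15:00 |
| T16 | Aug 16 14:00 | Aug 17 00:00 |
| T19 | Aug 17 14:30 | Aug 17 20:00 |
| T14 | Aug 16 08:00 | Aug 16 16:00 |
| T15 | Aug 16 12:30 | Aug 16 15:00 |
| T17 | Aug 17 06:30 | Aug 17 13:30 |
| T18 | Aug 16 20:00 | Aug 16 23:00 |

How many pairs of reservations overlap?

6

Two intervals overlap when each starts before the other ends.
Sorted by start: T14, T15, T16, T18, T17, T20, T19.
T15 starts before T14 ends → T14 and T15 overlap.
T16 starts before T14 ends → T14 and T16 overlap.
T18 starts after T14 ends — done with T14.
T16 starts before T15 ends → T15 and T16 overlap.
T18 starts after T15 ends — done with T15.
T18 starts before T16 ends → T16 and T18 overlap.
T17 starts after T16 ends — done with T16.
T17 starts after T18 ends — done with T18.
T20 starts before T17 ends → T17 and T20 overlap.
T19 starts after T17 ends.
T19 starts before T20 ends → T20 and T19 overlap.
Overlapping pairs: T14 & T15, T14 & T16, T15 & T16, T16 & T18, T17 & T20, T19 & T20 — 6 in total.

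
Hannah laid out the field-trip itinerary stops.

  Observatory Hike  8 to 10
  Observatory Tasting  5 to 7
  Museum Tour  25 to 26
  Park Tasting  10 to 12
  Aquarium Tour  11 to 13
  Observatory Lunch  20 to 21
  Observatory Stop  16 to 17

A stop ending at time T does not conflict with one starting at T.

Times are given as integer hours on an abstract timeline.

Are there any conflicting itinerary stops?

Yes

Sorted by start: Observatory Tasting, Observatory Hike, Park Tasting, Aquarium Tour, Observatory Stop, Observatory Lunch, Museum Tour.
Observatory Hike starts after Observatory Tasting ends; Observatory Tasting is clear from here.
Park Tasting starts exactly when Observatory Hike ends (back-to-back, no overlap); Observatory Hike is clear from here.
Aquarium Tour starts before Park Tasting ends → Park Tasting and Aquarium Tour overlap.
That's a conflict, so the schedule is not conflict-free.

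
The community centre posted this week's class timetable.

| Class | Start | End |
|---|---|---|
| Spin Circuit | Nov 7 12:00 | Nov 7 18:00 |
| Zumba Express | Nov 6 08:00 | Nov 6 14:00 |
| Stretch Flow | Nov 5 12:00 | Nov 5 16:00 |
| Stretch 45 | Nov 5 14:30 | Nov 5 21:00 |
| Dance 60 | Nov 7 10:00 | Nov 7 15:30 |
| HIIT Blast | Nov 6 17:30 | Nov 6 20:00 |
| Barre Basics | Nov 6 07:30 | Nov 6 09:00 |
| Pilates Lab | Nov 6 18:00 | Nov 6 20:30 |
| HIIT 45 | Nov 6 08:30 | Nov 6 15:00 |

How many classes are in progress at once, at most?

3

Sort all start/end points and keep a running count:
Nov 5 12:00 start Stretch Flow → 1
Nov 5 14:30 start Stretch 45 → 2
Nov 5 16:00 end Stretch Flow → 1
Nov 5 21:00 end Stretch 45 → 0
Nov 6 07:30 start Barre Basics → 1
Nov 6 08:00 start Zumba Express → 2
Nov 6 08:30 start HIIT 45 → 3
Nov 6 09:00 end Barre Basics → 2
Nov 6 14:00 end Zumba Express → 1
Nov 6 15:00 end HIIT 45 → 0
Nov 6 17:30 start HIIT Blast → 1
Nov 6 18:00 start Pilates Lab → 2
Nov 6 20:00 end HIIT Blast → 1
Nov 6 20:30 end Pilates Lab → 0
Nov 7 10:00 start Dance 60 → 1
Nov 7 12:00 start Spin Circuit → 2
Nov 7 15:30 end Dance 60 → 1
Nov 7 18:00 end Spin Circuit → 0
Peak is 3, at Nov 6 08:30 (Barre Basics, HIIT 45, Zumba Express).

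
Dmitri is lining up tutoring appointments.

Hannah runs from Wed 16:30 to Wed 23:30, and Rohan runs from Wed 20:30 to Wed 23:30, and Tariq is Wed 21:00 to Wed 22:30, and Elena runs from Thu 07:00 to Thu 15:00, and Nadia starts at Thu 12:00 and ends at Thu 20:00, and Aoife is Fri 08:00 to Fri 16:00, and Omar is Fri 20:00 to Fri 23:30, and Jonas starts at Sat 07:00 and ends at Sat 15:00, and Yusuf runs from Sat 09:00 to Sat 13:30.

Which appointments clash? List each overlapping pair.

Elena & Nadia, Hannah & Rohan, Hannah & Tariq, Jonas & Yusuf, Rohan & Tariq

Sorted by start: Hannah, Rohan, Tariq, Elena, Nadia, Aoife, Omar, Jonas, Yusuf.
Rohan starts before Hannah ends → Hannah and Rohan overlap.
Tariq starts before Hannah ends → Hannah and Tariq overlap.
Elena starts after Hannah ends — done with Hannah.
Tariq starts before Rohan ends → Rohan and Tariq overlap.
Elena starts after Rohan ends — done with Rohan.
Elena starts after Tariq ends — done with Tariq.
Nadia starts before Elena ends → Elena and Nadia overlap.
Aoife starts after Elena ends — done with Elena.
Aoife starts after Nadia ends — done with Nadia.
Omar starts after Aoife ends — done with Aoife.
Jonas starts after Omar ends — done with Omar.
Yusuf starts before Jonas ends → Jonas and Yusuf overlap.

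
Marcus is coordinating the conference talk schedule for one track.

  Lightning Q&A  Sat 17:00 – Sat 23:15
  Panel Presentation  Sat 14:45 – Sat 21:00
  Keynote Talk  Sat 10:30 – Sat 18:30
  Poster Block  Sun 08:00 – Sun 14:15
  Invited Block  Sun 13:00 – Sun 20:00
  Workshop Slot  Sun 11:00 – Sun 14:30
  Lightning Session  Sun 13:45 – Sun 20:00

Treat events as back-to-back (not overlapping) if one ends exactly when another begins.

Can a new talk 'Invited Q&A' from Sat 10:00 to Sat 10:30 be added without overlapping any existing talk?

Yes — the slot is free

Keynote Talk: starts Sat 10:30 at or after Invited Q&A ends Sat 10:30 → clear.
Panel Presentation: starts Sat 14:45 at or after Invited Q&A ends Sat 10:30 → clear.
Lightning Q&A: starts Sat 17:00 at or after Invited Q&A ends Sat 10:30 → clear.
Poster Block: starts Sun 08:00 at or after Invited Q&A ends Sat 10:30 → clear.
Workshop Slot: starts Sun 11:00 at or after Invited Q&A ends Sat 10:30 → clear.
Invited Block: starts Sun 13:00 at or after Invited Q&A ends Sat 10:30 → clear.
Lightning Session: starts Sun 13:45 at or after Invited Q&A ends Sat 10:30 → clear.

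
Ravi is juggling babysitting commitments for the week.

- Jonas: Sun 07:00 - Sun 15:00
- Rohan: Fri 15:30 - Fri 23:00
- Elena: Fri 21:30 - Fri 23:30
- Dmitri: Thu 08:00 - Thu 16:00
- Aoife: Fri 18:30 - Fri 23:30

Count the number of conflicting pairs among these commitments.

3

Check each pair: they overlap iff neither finishes before the other starts.
Sorted by start: Dmitri, Rohan, Aoife, Elena, Jonas.
Rohan starts after Dmitri ends — done with Dmitri.
Aoife starts before Rohan ends → Rohan and Aoife overlap.
Elena starts before Rohan ends → Rohan and Elena overlap.
Jonas starts after Rohan ends.
Elena starts before Aoife ends → Aoife and Elena overlap.
Jonas starts after Aoife ends.
Jonas starts after Elena ends.
Overlapping pairs: Aoife & Elena, Aoife & Rohan, Elena & Rohan — 3 in total.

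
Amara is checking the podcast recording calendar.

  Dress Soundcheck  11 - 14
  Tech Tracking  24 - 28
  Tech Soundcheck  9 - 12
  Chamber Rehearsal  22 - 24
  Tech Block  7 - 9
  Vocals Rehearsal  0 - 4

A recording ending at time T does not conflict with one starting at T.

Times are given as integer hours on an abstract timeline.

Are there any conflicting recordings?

Check each pair: they overlap iff neither finishes before the other starts.
Sorted by start: Vocals Rehearsal, Tech Block, Tech Soundcheck, Dress Soundcheck, Chamber Rehearsal, Tech Tracking.
Tech Block starts after Vocals Rehearsal ends — done with Vocals Rehearsal.
Tech Soundcheck starts exactly when Tech Block ends (back-to-back, no overlap) — done with Tech Block.
Dress Soundcheck starts before Tech Soundcheck ends → Tech Soundcheck and Dress Soundcheck overlap.
That's a conflict, so the schedule is not conflict-free.

Yes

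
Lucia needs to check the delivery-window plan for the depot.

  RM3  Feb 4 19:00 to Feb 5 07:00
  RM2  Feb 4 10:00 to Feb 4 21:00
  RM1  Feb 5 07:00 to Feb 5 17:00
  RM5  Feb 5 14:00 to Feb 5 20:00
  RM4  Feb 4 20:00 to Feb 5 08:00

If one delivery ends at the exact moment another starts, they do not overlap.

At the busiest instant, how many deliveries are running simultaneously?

3

Sweep the timeline, counting +1 at each start and −1 at each end (ends before starts at a tie):
Feb 4 10:00 start RM2 → 1
Feb 4 19:00 start RM3 → 2
Feb 4 20:00 start RM4 → 3
Feb 4 21:00 end RM2 → 2
Feb 5 07:00 end RM3 → 1
Feb 5 07:00 start RM1 → 2
Feb 5 08:00 end RM4 → 1
Feb 5 14:00 start RM5 → 2
Feb 5 17:00 end RM1 → 1
Feb 5 20:00 end RM5 → 0
Peak is 3, at Feb 4 20:00 (RM2, RM3, RM4).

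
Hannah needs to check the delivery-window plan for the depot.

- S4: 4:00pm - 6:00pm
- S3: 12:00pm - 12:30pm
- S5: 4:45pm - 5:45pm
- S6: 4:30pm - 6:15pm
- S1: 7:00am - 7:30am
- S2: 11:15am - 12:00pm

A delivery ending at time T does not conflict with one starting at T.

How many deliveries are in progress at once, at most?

3

Sort all start/end points and keep a running count:
7:00am start S1 → 1
7:30am end S1 → 0
11:15am start S2 → 1
12:00pm end S2 → 0
12:00pm start S3 → 1
12:30pm end S3 → 0
4:00pm start S4 → 1
4:30pm start S6 → 2
4:45pm start S5 → 3
5:45pm end S5 → 2
6:00pm end S4 → 1
6:15pm end S6 → 0
Peak is 3, at 4:45pm (S4, S5, S6).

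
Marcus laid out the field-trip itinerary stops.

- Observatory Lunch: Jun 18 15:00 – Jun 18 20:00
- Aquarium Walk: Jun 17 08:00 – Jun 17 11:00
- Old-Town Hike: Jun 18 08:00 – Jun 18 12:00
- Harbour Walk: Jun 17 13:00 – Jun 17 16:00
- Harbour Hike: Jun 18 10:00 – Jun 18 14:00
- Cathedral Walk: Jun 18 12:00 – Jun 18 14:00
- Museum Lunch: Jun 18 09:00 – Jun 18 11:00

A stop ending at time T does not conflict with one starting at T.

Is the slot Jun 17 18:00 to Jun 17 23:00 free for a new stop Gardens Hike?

Aquarium Walk: ends Jun 17 11:00 at or before Gardens Hike starts Jun 17 18:00 → clear.
Harbour Walk: ends Jun 17 16:00 at or before Gardens Hike starts Jun 17 18:00 → clear.
Old-Town Hike: starts Jun 18 08:00 at or after Gardens Hike ends Jun 17 23:00 → clear.
Museum Lunch: starts Jun 18 09:00 at or after Gardens Hike ends Jun 17 23:00 → clear.
Harbour Hike: starts Jun 18 10:00 at or after Gardens Hike ends Jun 17 23:00 → clear.
Cathedral Walk: starts Jun 18 12:00 at or after Gardens Hike ends Jun 17 23:00 → clear.
Observatory Lunch: starts Jun 18 15:00 at or after Gardens Hike ends Jun 17 23:00 → clear.

Yes — the slot is free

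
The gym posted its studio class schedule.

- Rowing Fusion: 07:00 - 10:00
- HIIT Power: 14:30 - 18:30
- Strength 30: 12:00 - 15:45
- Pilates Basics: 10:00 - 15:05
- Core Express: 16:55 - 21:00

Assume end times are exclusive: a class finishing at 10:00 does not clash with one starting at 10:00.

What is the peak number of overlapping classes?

3

Walk through starts and ends in time order (an end at T is processed before a start at T):
07:00 start Rowing Fusion → 1
10:00 end Rowing Fusion → 0
10:00 start Pilates Basics → 1
12:00 start Strength 30 → 2
14:30 start HIIT Power → 3
15:05 end Pilates Basics → 2
15:45 end Strength 30 → 1
16:55 start Core Express → 2
18:30 end HIIT Power → 1
21:00 end Core Express → 0
Peak is 3, at 14:30 (HIIT Power, Pilates Basics, Strength 30).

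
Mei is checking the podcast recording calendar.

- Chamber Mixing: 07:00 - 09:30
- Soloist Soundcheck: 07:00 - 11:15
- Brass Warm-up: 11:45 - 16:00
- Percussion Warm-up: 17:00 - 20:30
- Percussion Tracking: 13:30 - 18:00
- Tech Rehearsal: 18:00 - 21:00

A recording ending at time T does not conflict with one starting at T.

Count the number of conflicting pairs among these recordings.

Sorted by start: Chamber Mixing, Soloist Soundcheck, Brass Warm-up, Percussion Tracking, Percussion Warm-up, Tech Rehearsal.
Soloist Soundcheck starts before Chamber Mixing ends → Chamber Mixing and Soloist Soundcheck overlap.
Brass Warm-up starts after Chamber Mixing ends, so Chamber Mixing has no further overlaps.
Brass Warm-up starts after Soloist Soundcheck ends, so Soloist Soundcheck has no further overlaps.
Percussion Tracking starts before Brass Warm-up ends → Brass Warm-up and Percussion Tracking overlap.
Percussion Warm-up starts after Brass Warm-up ends, so Brass Warm-up has no further overlaps.
Percussion Warm-up starts before Percussion Tracking ends → Percussion Tracking and Percussion Warm-up overlap.
Tech Rehearsal starts exactly when Percussion Tracking ends (back-to-back, no overlap).
Tech Rehearsal starts before Percussion Warm-up ends → Percussion Warm-up and Tech Rehearsal overlap.
Overlapping pairs: Brass Warm-up & Percussion Tracking, Chamber Mixing & Soloist Soundcheck, Percussion Tracking & Percussion Warm-up, Percussion Warm-up & Tech Rehearsal — 4 in total.

4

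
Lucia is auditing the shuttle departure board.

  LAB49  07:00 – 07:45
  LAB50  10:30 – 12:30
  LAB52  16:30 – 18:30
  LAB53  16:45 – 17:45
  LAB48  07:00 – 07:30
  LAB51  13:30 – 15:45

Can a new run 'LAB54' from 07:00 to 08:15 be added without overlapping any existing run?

LAB48: starts 07:00 before LAB54 ends 08:15, and ends 07:30 after LAB54 starts 07:00 → overlap.
LAB49: starts 07:00 before LAB54 ends 08:15, and ends 07:45 after LAB54 starts 07:00 → overlap.
LAB50: starts 10:30 at or after LAB54 ends 08:15 → clear.
LAB51: starts 13:30 at or after LAB54 ends 08:15 → clear.
LAB52: starts 16:30 at or after LAB54 ends 08:15 → clear.
LAB53: starts 16:45 at or after LAB54 ends 08:15 → clear.
LAB54 overlaps LAB48, LAB49.

No — it overlaps LAB48, LAB49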